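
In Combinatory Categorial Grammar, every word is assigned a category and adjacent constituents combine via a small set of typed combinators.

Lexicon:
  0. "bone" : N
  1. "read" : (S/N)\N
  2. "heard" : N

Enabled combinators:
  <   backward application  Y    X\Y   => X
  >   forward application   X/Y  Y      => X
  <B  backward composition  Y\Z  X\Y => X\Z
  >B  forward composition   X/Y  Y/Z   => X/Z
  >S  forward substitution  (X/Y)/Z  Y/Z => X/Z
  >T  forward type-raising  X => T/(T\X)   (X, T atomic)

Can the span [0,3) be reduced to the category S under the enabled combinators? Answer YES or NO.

[0,3] S   >
  [0,2] S/N   <
    [0,1] "bone" : N
    [1,2] "read" : (S/N)\N
  [2,3] "heard" : N

YES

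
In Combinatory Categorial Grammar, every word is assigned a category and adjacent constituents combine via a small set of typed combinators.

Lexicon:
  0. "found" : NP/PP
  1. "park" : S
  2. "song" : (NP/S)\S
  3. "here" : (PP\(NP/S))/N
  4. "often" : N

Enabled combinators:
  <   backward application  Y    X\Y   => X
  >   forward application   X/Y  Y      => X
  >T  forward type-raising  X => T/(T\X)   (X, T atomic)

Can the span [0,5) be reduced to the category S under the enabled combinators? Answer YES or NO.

NP/PP S (NP/S)\S (PP\(NP/S))/N N
CKY chart[0,5] = {N/(N\NP), NP, NP/(NP\NP), PP/(PP\NP), S/(S\NP)}; S ∉ chart

NO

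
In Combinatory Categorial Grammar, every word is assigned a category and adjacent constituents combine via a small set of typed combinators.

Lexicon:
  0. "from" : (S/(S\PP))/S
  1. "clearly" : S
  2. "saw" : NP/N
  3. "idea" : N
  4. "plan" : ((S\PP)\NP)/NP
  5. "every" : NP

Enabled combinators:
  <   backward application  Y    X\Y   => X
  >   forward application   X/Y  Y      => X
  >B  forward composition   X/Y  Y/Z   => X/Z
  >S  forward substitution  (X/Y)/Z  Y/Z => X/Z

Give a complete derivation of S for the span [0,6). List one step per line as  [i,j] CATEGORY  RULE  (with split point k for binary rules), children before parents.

[0,1] (S/(S\PP))/S  lex  "from"
[1,2] S  lex  "clearly"
[0,2] S/(S\PP)  >  k=1
[2,3] NP/N  lex  "saw"
[3,4] N  lex  "idea"
[2,4] NP  >  k=3
[4,5] ((S\PP)\NP)/NP  lex  "plan"
[5,6] NP  lex  "every"
[4,6] (S\PP)\NP  >  k=5
[2,6] S\PP  <  k=4
[0,6] S  >  k=2

[0,6] S   >
  [0,2] S/(S\PP)   >
    [0,1] "from" : (S/(S\PP))/S
    [1,2] "clearly" : S
  [2,6] S\PP   <
    [2,4] NP   >
      [2,3] "saw" : NP/N
      [3,4] "idea" : N
    [4,6] (S\PP)\NP   >
      [4,5] "plan" : ((S\PP)\NP)/NP
      [5,6] "every" : NP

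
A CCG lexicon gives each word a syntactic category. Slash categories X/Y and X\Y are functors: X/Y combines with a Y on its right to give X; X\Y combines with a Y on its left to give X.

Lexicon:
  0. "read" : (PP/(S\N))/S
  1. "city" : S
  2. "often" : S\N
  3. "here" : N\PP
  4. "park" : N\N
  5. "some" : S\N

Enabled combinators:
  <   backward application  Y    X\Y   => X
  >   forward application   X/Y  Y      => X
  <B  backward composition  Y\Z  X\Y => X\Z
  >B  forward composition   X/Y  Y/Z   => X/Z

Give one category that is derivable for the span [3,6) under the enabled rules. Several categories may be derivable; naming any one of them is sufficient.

S\PP

[0,6] S   <
  [0,3] PP   >
    [0,2] PP/(S\N)   >
      [0,1] "read" : (PP/(S\N))/S
      [1,2] "city" : S
    [2,3] "often" : S\N
  [3,6] S\PP   <B
    [3,5] N\PP   <B
      [3,4] "here" : N\PP
      [4,5] "park" : N\N
    [5,6] "some" : S\N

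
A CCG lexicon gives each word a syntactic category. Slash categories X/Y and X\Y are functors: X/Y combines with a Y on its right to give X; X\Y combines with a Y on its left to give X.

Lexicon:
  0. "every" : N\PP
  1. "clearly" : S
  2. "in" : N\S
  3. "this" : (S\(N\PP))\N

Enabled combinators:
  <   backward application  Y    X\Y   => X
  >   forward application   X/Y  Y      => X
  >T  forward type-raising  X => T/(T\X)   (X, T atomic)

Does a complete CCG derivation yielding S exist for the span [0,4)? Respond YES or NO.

[0,4] S   <
  [0,1] "every" : N\PP
  [1,4] S\(N\PP)   <
    [1,3] N   >
      [1,2] N/(N\S)   >T
        [1,2] "clearly" : S
      [2,3] "in" : N\S
    [3,4] "this" : (S\(N\PP))\N

YES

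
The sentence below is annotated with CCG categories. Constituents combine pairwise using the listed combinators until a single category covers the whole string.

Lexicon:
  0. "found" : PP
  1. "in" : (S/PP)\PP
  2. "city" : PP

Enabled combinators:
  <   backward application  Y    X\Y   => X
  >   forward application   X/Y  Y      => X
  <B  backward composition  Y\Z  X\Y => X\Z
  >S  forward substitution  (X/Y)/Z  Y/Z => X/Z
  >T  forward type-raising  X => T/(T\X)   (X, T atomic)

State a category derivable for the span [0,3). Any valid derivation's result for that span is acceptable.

[0,3] S   >
  [0,2] S/PP   <
    [0,1] "found" : PP
    [1,2] "in" : (S/PP)\PP
  [2,3] "city" : PP

S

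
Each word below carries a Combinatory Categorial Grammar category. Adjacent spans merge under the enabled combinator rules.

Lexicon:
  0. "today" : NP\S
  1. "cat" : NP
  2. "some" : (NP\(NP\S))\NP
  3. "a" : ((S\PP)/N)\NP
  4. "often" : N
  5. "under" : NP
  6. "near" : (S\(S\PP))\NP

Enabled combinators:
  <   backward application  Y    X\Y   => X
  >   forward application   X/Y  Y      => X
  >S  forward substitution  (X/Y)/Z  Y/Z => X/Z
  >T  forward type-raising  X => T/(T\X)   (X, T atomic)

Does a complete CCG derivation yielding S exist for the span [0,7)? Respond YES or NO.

YES

[0,7] S   <
  [0,5] S\PP   >
    [0,4] (S\PP)/N   <
      [0,3] NP   <
        [0,1] "today" : NP\S
        [1,3] NP\(NP\S)   <
          [1,2] "cat" : NP
          [2,3] "some" : (NP\(NP\S))\NP
      [3,4] "a" : ((S\PP)/N)\NP
    [4,5] "often" : N
  [5,7] S\(S\PP)   <
    [5,6] "under" : NP
    [6,7] "near" : (S\(S\PP))\NP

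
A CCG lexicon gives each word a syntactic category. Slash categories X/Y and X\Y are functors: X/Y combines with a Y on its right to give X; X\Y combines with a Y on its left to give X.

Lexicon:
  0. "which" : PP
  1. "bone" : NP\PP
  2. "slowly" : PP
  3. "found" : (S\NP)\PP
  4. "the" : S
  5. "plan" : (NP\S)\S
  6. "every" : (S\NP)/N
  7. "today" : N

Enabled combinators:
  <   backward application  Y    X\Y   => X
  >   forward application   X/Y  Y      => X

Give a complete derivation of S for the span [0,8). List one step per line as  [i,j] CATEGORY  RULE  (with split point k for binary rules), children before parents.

[0,1] PP  lex  "which"
[1,2] NP\PP  lex  "bone"
[0,2] NP  <  k=1
[2,3] PP  lex  "slowly"
[3,4] (S\NP)\PP  lex  "found"
[2,4] S\NP  <  k=3
[0,4] S  <  k=2
[4,5] S  lex  "the"
[5,6] (NP\S)\S  lex  "plan"
[4,6] NP\S  <  k=5
[0,6] NP  <  k=4
[6,7] (S\NP)/N  lex  "every"
[7,8] N  lex  "today"
[6,8] S\NP  >  k=7
[0,8] S  <  k=6

[0,8] S   <
  [0,6] NP   <
    [0,4] S   <
      [0,2] NP   <
        [0,1] "which" : PP
        [1,2] "bone" : NP\PP
      [2,4] S\NP   <
        [2,3] "slowly" : PP
        [3,4] "found" : (S\NP)\PP
    [4,6] NP\S   <
      [4,5] "the" : S
      [5,6] "plan" : (NP\S)\S
  [6,8] S\NP   >
    [6,7] "every" : (S\NP)/N
    [7,8] "today" : N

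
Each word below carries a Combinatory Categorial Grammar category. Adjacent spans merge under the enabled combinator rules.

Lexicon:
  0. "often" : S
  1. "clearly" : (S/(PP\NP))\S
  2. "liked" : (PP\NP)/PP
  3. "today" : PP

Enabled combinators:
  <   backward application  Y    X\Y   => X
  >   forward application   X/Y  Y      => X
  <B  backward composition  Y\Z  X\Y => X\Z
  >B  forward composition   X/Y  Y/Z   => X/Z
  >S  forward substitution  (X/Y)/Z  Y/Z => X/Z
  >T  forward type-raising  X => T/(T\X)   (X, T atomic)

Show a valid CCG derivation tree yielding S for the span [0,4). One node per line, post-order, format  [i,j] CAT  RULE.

[0,1] S  lex  "often"
[1,2] (S/(PP\NP))\S  lex  "clearly"
[0,2] S/(PP\NP)  <  k=1
[2,3] (PP\NP)/PP  lex  "liked"
[0,3] S/PP  >B  k=2
[3,4] PP  lex  "today"
[0,4] S  >  k=3

[0,4] S   >
  [0,3] S/PP   >B
    [0,2] S/(PP\NP)   <
      [0,1] "often" : S
      [1,2] "clearly" : (S/(PP\NP))\S
    [2,3] "liked" : (PP\NP)/PP
  [3,4] "today" : PP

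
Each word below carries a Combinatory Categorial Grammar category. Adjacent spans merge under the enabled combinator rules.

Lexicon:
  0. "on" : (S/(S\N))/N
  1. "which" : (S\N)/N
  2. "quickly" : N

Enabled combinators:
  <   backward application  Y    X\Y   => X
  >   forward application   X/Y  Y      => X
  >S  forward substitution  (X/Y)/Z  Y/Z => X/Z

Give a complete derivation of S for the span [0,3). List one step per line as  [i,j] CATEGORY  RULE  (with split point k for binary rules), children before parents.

[0,1] (S/(S\N))/N  lex  "on"
[1,2] (S\N)/N  lex  "which"
[0,2] S/N  >S  k=1
[2,3] N  lex  "quickly"
[0,3] S  >  k=2

[0,3] S   >
  [0,2] S/N   >S
    [0,1] "on" : (S/(S\N))/N
    [1,2] "which" : (S\N)/N
  [2,3] "quickly" : N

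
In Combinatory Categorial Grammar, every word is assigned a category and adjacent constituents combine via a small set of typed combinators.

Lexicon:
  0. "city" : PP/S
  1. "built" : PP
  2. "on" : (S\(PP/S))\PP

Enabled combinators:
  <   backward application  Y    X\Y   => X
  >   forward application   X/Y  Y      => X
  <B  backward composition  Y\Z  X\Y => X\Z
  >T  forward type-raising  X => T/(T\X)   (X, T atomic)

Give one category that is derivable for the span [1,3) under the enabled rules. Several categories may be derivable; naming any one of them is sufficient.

S\(PP/S)

[0,3] S   <
  [0,1] "city" : PP/S
  [1,3] S\(PP/S)   <
    [1,2] "built" : PP
    [2,3] "on" : (S\(PP/S))\PP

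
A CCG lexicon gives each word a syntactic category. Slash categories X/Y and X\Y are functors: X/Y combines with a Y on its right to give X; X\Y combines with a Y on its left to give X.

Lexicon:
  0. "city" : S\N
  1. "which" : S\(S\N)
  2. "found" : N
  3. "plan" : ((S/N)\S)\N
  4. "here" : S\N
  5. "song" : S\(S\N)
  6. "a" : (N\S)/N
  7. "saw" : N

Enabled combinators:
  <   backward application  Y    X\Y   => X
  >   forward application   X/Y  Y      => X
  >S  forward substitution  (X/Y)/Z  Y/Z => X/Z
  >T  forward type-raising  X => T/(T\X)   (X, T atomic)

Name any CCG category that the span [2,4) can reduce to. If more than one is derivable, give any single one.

[0,8] S   >
  [0,4] S/N   <
    [0,2] S   <
      [0,1] "city" : S\N
      [1,2] "which" : S\(S\N)
    [2,4] (S/N)\S   <
      [2,3] "found" : N
      [3,4] "plan" : ((S/N)\S)\N
  [4,8] N   <
    [4,6] S   <
      [4,5] "here" : S\N
      [5,6] "song" : S\(S\N)
    [6,8] N\S   >
      [6,7] "a" : (N\S)/N
      [7,8] "saw" : N

(S/N)\S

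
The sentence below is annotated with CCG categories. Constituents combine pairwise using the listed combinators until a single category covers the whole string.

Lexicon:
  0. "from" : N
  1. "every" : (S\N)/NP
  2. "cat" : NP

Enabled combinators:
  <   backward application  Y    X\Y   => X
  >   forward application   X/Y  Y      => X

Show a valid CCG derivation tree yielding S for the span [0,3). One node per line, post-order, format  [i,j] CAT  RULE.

[0,3] S   <
  [0,1] "from" : N
  [1,3] S\N   >
    [1,2] "every" : (S\N)/NP
    [2,3] "cat" : NP

[0,1] N  lex  "from"
[1,2] (S\N)/NP  lex  "every"
[2,3] NP  lex  "cat"
[1,3] S\N  >  k=2
[0,3] S  <  k=1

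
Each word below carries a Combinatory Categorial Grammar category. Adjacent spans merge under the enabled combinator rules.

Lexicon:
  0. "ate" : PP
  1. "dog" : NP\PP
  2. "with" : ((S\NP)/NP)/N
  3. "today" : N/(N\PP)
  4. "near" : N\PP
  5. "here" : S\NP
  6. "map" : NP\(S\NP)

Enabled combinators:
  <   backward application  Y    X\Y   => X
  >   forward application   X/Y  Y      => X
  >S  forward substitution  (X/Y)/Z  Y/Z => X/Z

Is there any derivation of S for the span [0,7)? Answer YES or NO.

[0,7] S   <
  [0,2] NP   <
    [0,1] "ate" : PP
    [1,2] "dog" : NP\PP
  [2,7] S\NP   >
    [2,5] (S\NP)/NP   >
      [2,3] "with" : ((S\NP)/NP)/N
      [3,5] N   >
        [3,4] "today" : N/(N\PP)
        [4,5] "near" : N\PP
    [5,7] NP   <
      [5,6] "here" : S\NP
      [6,7] "map" : NP\(S\NP)

YES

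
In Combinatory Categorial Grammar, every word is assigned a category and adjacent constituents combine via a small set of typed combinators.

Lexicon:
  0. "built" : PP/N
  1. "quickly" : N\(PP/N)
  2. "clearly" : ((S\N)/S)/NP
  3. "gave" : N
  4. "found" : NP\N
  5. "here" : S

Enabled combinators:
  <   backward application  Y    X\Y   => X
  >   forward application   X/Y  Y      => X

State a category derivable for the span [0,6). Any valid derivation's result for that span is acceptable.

[0,6] S   <
  [0,2] N   <
    [0,1] "built" : PP/N
    [1,2] "quickly" : N\(PP/N)
  [2,6] S\N   >
    [2,5] (S\N)/S   >
      [2,3] "clearly" : ((S\N)/S)/NP
      [3,5] NP   <
        [3,4] "gave" : N
        [4,5] "found" : NP\N
    [5,6] "here" : S

S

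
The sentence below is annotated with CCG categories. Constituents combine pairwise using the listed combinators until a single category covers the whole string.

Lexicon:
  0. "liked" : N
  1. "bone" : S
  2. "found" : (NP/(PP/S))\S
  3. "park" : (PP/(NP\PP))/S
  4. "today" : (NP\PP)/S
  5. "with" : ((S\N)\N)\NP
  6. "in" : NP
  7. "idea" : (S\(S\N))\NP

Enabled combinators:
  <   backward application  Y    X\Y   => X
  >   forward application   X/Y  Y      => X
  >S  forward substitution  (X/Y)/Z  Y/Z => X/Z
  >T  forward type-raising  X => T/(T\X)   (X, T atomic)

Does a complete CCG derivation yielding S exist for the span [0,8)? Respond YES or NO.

YES

[0,8] S   <
  [0,6] S\N   <
    [0,1] "liked" : N
    [1,6] (S\N)\N   <
      [1,5] NP   >
        [1,3] NP/(PP/S)   <
          [1,2] "bone" : S
          [2,3] "found" : (NP/(PP/S))\S
        [3,5] PP/S   >S
          [3,4] "park" : (PP/(NP\PP))/S
          [4,5] "today" : (NP\PP)/S
      [5,6] "with" : ((S\N)\N)\NP
  [6,8] S\(S\N)   <
    [6,7] "in" : NP
    [7,8] "idea" : (S\(S\N))\NP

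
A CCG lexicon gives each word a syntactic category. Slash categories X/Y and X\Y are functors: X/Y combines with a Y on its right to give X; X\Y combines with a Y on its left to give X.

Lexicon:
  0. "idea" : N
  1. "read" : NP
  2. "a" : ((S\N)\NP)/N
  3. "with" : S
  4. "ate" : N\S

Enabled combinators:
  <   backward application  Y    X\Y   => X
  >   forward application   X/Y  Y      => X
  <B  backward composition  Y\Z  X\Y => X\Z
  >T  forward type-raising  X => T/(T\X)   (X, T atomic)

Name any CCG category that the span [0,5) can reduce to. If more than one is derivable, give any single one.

[0,5] S   <
  [0,1] "idea" : N
  [1,5] S\N   <
    [1,2] "read" : NP
    [2,5] (S\N)\NP   >
      [2,3] "a" : ((S\N)\NP)/N
      [3,5] N   <
        [3,4] "with" : S
        [4,5] "ate" : N\S

S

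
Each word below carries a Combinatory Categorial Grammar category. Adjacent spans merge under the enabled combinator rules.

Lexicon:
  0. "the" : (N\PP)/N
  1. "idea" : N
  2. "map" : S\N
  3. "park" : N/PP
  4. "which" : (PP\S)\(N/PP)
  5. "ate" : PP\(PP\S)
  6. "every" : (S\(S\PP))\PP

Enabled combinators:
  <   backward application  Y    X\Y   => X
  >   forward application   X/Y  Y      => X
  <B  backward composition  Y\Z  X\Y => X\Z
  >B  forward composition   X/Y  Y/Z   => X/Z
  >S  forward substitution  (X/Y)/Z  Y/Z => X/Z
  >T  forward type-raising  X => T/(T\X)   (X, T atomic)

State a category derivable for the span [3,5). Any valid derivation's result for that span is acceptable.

[0,7] S   <
  [0,3] S\PP   <B
    [0,2] N\PP   >
      [0,1] "the" : (N\PP)/N
      [1,2] "idea" : N
    [2,3] "map" : S\N
  [3,7] S\(S\PP)   <
    [3,6] PP   <
      [3,5] PP\S   <
        [3,4] "park" : N/PP
        [4,5] "which" : (PP\S)\(N/PP)
      [5,6] "ate" : PP\(PP\S)
    [6,7] "every" : (S\(S\PP))\PP

PP\S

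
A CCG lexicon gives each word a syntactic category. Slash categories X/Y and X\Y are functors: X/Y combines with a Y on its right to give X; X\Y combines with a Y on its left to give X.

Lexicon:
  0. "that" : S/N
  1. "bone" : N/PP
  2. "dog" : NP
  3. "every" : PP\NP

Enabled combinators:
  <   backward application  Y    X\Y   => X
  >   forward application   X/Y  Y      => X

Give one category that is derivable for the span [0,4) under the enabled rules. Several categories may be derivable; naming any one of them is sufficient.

S

[0,4] S   >
  [0,1] "that" : S/N
  [1,4] N   >
    [1,2] "bone" : N/PP
    [2,4] PP   <
      [2,3] "dog" : NP
      [3,4] "every" : PP\NP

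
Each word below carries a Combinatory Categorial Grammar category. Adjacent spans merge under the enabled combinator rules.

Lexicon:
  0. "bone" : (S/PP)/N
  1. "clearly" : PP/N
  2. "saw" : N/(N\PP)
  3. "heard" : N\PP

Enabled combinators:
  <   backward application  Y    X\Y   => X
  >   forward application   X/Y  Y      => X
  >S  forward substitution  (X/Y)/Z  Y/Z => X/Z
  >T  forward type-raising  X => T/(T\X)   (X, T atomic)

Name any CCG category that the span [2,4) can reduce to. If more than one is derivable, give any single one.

[0,4] S   >
  [0,2] S/N   >S
    [0,1] "bone" : (S/PP)/N
    [1,2] "clearly" : PP/N
  [2,4] N   >
    [2,3] "saw" : N/(N\PP)
    [3,4] "heard" : N\PP

N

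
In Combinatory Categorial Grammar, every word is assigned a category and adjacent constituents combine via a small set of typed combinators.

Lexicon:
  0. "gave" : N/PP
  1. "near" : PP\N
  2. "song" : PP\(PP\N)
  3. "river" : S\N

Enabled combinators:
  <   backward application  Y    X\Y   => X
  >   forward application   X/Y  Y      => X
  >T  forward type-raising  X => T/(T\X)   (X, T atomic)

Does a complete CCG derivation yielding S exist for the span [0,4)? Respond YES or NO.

[0,4] S   <
  [0,3] N   >
    [0,1] "gave" : N/PP
    [1,3] PP   <
      [1,2] "near" : PP\N
      [2,3] "song" : PP\(PP\N)
  [3,4] "river" : S\N

YES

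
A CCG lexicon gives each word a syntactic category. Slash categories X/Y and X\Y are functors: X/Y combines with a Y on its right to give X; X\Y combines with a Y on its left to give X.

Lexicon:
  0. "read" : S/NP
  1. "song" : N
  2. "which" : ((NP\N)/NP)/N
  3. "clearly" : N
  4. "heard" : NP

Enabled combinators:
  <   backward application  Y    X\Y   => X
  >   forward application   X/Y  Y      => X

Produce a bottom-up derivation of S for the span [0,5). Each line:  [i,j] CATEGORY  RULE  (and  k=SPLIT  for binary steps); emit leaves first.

[0,5] S   >
  [0,1] "read" : S/NP
  [1,5] NP   <
    [1,2] "song" : N
    [2,5] NP\N   >
      [2,4] (NP\N)/NP   >
        [2,3] "which" : ((NP\N)/NP)/N
        [3,4] "clearly" : N
      [4,5] "heard" : NP

[0,1] S/NP  lex  "read"
[1,2] N  lex  "song"
[2,3] ((NP\N)/NP)/N  lex  "which"
[3,4] N  lex  "clearly"
[2,4] (NP\N)/NP  >  k=3
[4,5] NP  lex  "heard"
[2,5] NP\N  >  k=4
[1,5] NP  <  k=2
[0,5] S  >  k=1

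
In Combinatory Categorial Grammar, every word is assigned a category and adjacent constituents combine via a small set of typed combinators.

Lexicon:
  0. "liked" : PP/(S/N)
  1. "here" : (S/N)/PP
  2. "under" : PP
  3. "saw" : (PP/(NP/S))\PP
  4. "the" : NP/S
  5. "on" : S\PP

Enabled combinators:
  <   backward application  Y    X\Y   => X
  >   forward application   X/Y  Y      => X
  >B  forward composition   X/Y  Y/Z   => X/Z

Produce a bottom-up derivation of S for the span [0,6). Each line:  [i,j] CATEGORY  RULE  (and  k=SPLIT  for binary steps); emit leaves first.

[0,1] PP/(S/N)  lex  "liked"
[1,2] (S/N)/PP  lex  "here"
[2,3] PP  lex  "under"
[1,3] S/N  >  k=2
[0,3] PP  >  k=1
[3,4] (PP/(NP/S))\PP  lex  "saw"
[0,4] PP/(NP/S)  <  k=3
[4,5] NP/S  lex  "the"
[0,5] PP  >  k=4
[5,6] S\PP  lex  "on"
[0,6] S  <  k=5

[0,6] S   <
  [0,5] PP   >
    [0,4] PP/(NP/S)   <
      [0,3] PP   >
        [0,1] "liked" : PP/(S/N)
        [1,3] S/N   >
          [1,2] "here" : (S/N)/PP
          [2,3] "under" : PP
      [3,4] "saw" : (PP/(NP/S))\PP
    [4,5] "the" : NP/S
  [5,6] "on" : S\PP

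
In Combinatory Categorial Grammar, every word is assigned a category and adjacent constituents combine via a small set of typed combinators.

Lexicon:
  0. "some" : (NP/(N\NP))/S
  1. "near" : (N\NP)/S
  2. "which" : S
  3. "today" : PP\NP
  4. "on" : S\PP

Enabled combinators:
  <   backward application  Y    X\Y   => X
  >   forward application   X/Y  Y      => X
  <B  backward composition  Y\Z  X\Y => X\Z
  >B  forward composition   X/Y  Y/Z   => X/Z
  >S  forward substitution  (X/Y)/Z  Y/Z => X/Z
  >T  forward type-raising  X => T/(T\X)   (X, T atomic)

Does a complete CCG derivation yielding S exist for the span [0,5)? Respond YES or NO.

YES

[0,5] S   <
  [0,3] NP   >
    [0,2] NP/S   >S
      [0,1] "some" : (NP/(N\NP))/S
      [1,2] "near" : (N\NP)/S
    [2,3] "which" : S
  [3,5] S\NP   <B
    [3,4] "today" : PP\NP
    [4,5] "on" : S\PP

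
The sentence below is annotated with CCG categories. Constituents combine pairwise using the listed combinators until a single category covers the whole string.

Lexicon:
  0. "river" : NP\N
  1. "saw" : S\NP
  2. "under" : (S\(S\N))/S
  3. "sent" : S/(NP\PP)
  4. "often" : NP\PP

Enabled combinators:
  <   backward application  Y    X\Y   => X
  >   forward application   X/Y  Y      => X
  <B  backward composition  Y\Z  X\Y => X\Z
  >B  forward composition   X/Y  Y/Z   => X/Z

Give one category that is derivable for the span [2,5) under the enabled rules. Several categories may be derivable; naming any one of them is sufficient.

[0,5] S   <
  [0,2] S\N   <B
    [0,1] "river" : NP\N
    [1,2] "saw" : S\NP
  [2,5] S\(S\N)   >
    [2,3] "under" : (S\(S\N))/S
    [3,5] S   >
      [3,4] "sent" : S/(NP\PP)
      [4,5] "often" : NP\PP

S\(S\N)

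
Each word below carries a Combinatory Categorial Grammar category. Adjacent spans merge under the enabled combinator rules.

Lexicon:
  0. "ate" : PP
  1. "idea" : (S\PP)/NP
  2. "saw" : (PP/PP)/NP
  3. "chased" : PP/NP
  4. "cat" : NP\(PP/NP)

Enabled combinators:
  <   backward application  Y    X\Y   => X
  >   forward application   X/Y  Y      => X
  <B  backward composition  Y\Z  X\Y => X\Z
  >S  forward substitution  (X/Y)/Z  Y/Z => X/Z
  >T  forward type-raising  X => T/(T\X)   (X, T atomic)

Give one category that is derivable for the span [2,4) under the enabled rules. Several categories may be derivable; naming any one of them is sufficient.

PP/NP

[0,5] S   <
  [0,1] "ate" : PP
  [1,5] S\PP   >
    [1,2] "idea" : (S\PP)/NP
    [2,5] NP   <
      [2,4] PP/NP   >S
        [2,3] "saw" : (PP/PP)/NP
        [3,4] "chased" : PP/NP
      [4,5] "cat" : NP\(PP/NP)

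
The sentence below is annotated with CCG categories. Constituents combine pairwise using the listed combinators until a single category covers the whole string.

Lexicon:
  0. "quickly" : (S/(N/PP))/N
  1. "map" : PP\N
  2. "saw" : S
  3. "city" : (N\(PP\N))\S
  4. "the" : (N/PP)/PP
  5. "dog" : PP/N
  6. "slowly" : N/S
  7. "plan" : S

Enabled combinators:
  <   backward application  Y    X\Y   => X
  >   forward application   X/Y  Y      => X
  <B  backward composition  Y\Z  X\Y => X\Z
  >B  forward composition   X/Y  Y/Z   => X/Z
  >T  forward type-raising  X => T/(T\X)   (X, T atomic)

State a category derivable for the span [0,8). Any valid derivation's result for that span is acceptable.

S

[0,8] S   >
  [0,5] S/PP   >B
    [0,4] S/(N/PP)   >
      [0,1] "quickly" : (S/(N/PP))/N
      [1,4] N   <
        [1,2] "map" : PP\N
        [2,4] N\(PP\N)   <
          [2,3] "saw" : S
          [3,4] "city" : (N\(PP\N))\S
    [4,5] "the" : (N/PP)/PP
  [5,8] PP   >
    [5,7] PP/S   >B
      [5,6] "dog" : PP/N
      [6,7] "slowly" : N/S
    [7,8] "plan" : S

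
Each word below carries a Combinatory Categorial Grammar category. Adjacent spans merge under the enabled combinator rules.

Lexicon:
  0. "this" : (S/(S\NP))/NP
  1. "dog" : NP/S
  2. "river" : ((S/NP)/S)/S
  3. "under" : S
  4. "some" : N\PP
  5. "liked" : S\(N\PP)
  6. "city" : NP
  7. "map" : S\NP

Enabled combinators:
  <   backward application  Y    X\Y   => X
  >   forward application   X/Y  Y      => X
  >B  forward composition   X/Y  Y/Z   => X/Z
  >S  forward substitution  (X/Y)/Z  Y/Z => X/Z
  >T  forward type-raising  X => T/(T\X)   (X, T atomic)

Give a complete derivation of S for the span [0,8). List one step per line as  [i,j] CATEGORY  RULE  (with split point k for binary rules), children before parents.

[0,8] S   >
  [0,7] S/(S\NP)   >
    [0,1] "this" : (S/(S\NP))/NP
    [1,7] NP   >
      [1,2] "dog" : NP/S
      [2,7] S   >
        [2,6] S/NP   >
          [2,4] (S/NP)/S   >
            [2,3] "river" : ((S/NP)/S)/S
            [3,4] "under" : S
          [4,6] S   <
            [4,5] "some" : N\PP
            [5,6] "liked" : S\(N\PP)
        [6,7] "city" : NP
  [7,8] "map" : S\NP

[0,1] (S/(S\NP))/NP  lex  "this"
[1,2] NP/S  lex  "dog"
[2,3] ((S/NP)/S)/S  lex  "river"
[3,4] S  lex  "under"
[2,4] (S/NP)/S  >  k=3
[4,5] N\PP  lex  "some"
[5,6] S\(N\PP)  lex  "liked"
[4,6] S  <  k=5
[2,6] S/NP  >  k=4
[6,7] NP  lex  "city"
[2,7] S  >  k=6
[1,7] NP  >  k=2
[0,7] S/(S\NP)  >  k=1
[7,8] S\NP  lex  "map"
[0,8] S  >  k=7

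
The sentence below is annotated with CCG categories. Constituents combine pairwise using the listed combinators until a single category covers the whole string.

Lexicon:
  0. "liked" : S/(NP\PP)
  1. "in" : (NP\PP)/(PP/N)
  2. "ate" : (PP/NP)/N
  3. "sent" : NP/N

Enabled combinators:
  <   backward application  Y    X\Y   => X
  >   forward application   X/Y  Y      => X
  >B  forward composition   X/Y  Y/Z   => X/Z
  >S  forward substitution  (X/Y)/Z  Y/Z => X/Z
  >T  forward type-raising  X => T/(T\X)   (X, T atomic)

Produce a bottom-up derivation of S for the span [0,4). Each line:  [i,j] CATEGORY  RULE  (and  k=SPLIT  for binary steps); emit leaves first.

[0,4] S   >
  [0,1] "liked" : S/(NP\PP)
  [1,4] NP\PP   >
    [1,2] "in" : (NP\PP)/(PP/N)
    [2,4] PP/N   >S
      [2,3] "ate" : (PP/NP)/N
      [3,4] "sent" : NP/N

[0,1] S/(NP\PP)  lex  "liked"
[1,2] (NP\PP)/(PP/N)  lex  "in"
[2,3] (PP/NP)/N  lex  "ate"
[3,4] NP/N  lex  "sent"
[2,4] PP/N  >S  k=3
[1,4] NP\PP  >  k=2
[0,4] S  >  k=1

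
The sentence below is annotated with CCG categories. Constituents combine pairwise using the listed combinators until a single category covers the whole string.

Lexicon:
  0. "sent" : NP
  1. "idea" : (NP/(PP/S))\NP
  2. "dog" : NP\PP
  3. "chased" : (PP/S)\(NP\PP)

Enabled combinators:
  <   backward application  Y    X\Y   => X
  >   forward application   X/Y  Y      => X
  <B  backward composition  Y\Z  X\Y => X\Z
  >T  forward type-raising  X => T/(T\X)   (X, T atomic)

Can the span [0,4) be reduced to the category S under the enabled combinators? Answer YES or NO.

NP (NP/(PP/S))\NP NP\PP (PP/S)\(NP\PP)
CKY chart[0,4] = {N/(N\NP), NP, NP/(NP\NP), PP/(PP\NP), S/(S\NP)}; S ∉ chart

NO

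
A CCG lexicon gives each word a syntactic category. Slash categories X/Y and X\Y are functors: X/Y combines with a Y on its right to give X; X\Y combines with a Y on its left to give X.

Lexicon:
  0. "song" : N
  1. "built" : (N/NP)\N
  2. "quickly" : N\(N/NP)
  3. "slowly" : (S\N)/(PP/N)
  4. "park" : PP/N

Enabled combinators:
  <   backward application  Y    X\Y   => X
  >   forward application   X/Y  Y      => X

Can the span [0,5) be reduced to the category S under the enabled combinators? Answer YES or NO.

[0,5] S   <
  [0,3] N   <
    [0,2] N/NP   <
      [0,1] "song" : N
      [1,2] "built" : (N/NP)\N
    [2,3] "quickly" : N\(N/NP)
  [3,5] S\N   >
    [3,4] "slowly" : (S\N)/(PP/N)
    [4,5] "park" : PP/N

YES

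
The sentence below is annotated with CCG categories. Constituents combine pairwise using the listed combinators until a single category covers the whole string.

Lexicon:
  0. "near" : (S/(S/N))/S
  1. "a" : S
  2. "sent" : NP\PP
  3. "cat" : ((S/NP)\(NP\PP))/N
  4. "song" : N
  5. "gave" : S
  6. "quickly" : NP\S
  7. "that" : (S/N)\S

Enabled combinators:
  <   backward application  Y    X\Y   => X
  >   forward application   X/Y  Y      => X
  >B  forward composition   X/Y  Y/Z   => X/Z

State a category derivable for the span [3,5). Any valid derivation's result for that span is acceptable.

(S/NP)\(NP\PP)

[0,8] S   >
  [0,2] S/(S/N)   >
    [0,1] "near" : (S/(S/N))/S
    [1,2] "a" : S
  [2,8] S/N   <
    [2,7] S   >
      [2,5] S/NP   <
        [2,3] "sent" : NP\PP
        [3,5] (S/NP)\(NP\PP)   >
          [3,4] "cat" : ((S/NP)\(NP\PP))/N
          [4,5] "song" : N
      [5,7] NP   <
        [5,6] "gave" : S
        [6,7] "quickly" : NP\S
    [7,8] "that" : (S/N)\S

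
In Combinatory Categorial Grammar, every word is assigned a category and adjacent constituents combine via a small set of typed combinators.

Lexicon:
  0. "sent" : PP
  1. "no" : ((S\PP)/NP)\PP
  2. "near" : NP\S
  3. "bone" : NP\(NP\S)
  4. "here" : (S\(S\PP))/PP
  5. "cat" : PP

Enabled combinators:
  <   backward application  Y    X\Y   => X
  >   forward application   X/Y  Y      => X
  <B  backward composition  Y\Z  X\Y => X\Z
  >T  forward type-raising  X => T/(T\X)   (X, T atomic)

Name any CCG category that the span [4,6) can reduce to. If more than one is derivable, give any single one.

S\(S\PP)

[0,6] S   <
  [0,4] S\PP   >
    [0,2] (S\PP)/NP   <
      [0,1] "sent" : PP
      [1,2] "no" : ((S\PP)/NP)\PP
    [2,4] NP   <
      [2,3] "near" : NP\S
      [3,4] "bone" : NP\(NP\S)
  [4,6] S\(S\PP)   >
    [4,5] "here" : (S\(S\PP))/PP
    [5,6] "cat" : PP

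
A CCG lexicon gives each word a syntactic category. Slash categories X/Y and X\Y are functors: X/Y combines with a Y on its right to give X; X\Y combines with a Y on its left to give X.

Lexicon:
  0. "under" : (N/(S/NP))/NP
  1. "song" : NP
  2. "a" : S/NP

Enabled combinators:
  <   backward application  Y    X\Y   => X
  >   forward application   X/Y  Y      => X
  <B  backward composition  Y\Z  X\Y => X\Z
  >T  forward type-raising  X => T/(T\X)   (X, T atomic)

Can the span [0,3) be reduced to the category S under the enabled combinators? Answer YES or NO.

(N/(S/NP))/NP NP S/NP
CKY chart[0,3] = {N, N/(N\N), NP/(NP\N), PP/(PP\N), S/(S\N)}; S ∉ chart

NO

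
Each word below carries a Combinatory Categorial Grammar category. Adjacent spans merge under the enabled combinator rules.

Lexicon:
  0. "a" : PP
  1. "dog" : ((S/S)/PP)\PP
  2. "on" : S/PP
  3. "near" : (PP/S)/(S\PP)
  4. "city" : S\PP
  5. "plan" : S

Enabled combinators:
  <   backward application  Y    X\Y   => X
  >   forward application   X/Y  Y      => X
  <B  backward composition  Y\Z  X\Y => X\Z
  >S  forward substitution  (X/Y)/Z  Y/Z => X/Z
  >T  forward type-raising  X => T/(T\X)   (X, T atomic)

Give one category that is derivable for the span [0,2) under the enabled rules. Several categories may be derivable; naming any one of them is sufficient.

(S/S)/PP

[0,6] S   >
  [0,3] S/PP   >S
    [0,2] (S/S)/PP   <
      [0,1] "a" : PP
      [1,2] "dog" : ((S/S)/PP)\PP
    [2,3] "on" : S/PP
  [3,6] PP   >
    [3,5] PP/S   >
      [3,4] "near" : (PP/S)/(S\PP)
      [4,5] "city" : S\PP
    [5,6] "plan" : S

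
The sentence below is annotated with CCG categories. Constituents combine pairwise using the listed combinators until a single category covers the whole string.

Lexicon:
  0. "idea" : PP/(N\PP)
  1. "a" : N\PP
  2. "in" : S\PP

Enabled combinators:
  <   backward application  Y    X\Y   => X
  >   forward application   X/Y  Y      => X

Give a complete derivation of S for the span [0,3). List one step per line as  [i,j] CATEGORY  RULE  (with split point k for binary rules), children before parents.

[0,1] PP/(N\PP)  lex  "idea"
[1,2] N\PP  lex  "a"
[0,2] PP  >  k=1
[2,3] S\PP  lex  "in"
[0,3] S  <  k=2

[0,3] S   <
  [0,2] PP   >
    [0,1] "idea" : PP/(N\PP)
    [1,2] "a" : N\PP
  [2,3] "in" : S\PP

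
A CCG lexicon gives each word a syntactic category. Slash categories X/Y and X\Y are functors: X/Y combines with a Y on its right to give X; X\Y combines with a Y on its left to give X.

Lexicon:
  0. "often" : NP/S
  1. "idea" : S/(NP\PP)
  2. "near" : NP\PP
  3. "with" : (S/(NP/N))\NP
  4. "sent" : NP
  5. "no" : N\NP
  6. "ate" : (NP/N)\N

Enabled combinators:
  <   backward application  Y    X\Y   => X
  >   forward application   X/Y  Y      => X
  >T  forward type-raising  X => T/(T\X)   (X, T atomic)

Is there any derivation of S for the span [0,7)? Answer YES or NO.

YES

[0,7] S   >
  [0,4] S/(NP/N)   <
    [0,3] NP   >
      [0,1] "often" : NP/S
      [1,3] S   >
        [1,2] "idea" : S/(NP\PP)
        [2,3] "near" : NP\PP
    [3,4] "with" : (S/(NP/N))\NP
  [4,7] NP/N   <
    [4,6] N   <
      [4,5] "sent" : NP
      [5,6] "no" : N\NP
    [6,7] "ate" : (NP/N)\N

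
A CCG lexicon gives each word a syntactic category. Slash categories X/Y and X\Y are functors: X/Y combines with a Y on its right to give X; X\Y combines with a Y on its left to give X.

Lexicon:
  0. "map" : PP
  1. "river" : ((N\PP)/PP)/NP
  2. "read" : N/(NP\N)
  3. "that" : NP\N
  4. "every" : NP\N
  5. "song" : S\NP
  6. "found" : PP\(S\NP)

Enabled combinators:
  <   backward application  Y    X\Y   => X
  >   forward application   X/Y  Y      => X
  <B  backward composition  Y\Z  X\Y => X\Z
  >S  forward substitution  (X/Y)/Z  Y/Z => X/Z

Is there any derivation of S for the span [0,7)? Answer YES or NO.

NO

PP ((N\PP)/PP)/NP N/(NP\N) NP\N NP\N S\NP PP\(S\NP)
CKY chart[0,7] = {N}; S ∉ chart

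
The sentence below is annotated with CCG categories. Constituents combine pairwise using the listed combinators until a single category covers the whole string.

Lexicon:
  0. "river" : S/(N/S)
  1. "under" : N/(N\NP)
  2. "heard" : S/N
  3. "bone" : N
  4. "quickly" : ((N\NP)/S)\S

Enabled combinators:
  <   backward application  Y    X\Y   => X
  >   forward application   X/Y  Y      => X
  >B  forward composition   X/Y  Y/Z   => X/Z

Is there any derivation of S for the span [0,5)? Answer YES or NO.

[0,5] S   >
  [0,1] "river" : S/(N/S)
  [1,5] N/S   >B
    [1,2] "under" : N/(N\NP)
    [2,5] (N\NP)/S   <
      [2,4] S   >
        [2,3] "heard" : S/N
        [3,4] "bone" : N
      [4,5] "quickly" : ((N\NP)/S)\S

YES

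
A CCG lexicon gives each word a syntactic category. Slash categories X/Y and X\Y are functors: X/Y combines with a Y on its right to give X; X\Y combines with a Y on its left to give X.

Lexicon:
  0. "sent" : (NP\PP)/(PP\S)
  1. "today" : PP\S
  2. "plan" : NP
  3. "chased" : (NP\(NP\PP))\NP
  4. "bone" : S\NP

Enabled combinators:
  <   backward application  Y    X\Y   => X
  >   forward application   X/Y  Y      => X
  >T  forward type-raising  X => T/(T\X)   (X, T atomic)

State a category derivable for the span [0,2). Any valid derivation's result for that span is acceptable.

NP\PP

[0,5] S   <
  [0,4] NP   <
    [0,2] NP\PP   >
      [0,1] "sent" : (NP\PP)/(PP\S)
      [1,2] "today" : PP\S
    [2,4] NP\(NP\PP)   <
      [2,3] "plan" : NP
      [3,4] "chased" : (NP\(NP\PP))\NP
  [4,5] "bone" : S\NP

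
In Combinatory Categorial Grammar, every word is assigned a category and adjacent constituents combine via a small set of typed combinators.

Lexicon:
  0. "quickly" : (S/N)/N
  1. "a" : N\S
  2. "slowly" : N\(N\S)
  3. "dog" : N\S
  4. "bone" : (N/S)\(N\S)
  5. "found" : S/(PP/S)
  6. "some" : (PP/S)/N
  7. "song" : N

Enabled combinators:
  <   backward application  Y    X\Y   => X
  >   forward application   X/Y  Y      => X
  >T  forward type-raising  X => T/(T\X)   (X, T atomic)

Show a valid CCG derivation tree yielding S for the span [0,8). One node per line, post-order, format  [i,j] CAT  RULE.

[0,8] S   >
  [0,3] S/N   >
    [0,1] "quickly" : (S/N)/N
    [1,3] N   <
      [1,2] "a" : N\S
      [2,3] "slowly" : N\(N\S)
  [3,8] N   >
    [3,5] N/S   <
      [3,4] "dog" : N\S
      [4,5] "bone" : (N/S)\(N\S)
    [5,8] S   >
      [5,6] "found" : S/(PP/S)
      [6,8] PP/S   >
        [6,7] "some" : (PP/S)/N
        [7,8] "song" : N

[0,1] (S/N)/N  lex  "quickly"
[1,2] N\S  lex  "a"
[2,3] N\(N\S)  lex  "slowly"
[1,3] N  <  k=2
[0,3] S/N  >  k=1
[3,4] N\S  lex  "dog"
[4,5] (N/S)\(N\S)  lex  "bone"
[3,5] N/S  <  k=4
[5,6] S/(PP/S)  lex  "found"
[6,7] (PP/S)/N  lex  "some"
[7,8] N  lex  "song"
[6,8] PP/S  >  k=7
[5,8] S  >  k=6
[3,8] N  >  k=5
[0,8] S  >  k=3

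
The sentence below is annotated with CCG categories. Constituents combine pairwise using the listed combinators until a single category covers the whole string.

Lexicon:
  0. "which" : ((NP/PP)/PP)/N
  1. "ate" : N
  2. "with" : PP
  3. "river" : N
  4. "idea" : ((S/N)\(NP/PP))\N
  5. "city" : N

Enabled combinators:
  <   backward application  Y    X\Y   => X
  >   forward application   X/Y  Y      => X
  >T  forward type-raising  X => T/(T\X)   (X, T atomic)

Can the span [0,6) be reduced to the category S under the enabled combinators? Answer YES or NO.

YES

[0,6] S   >
  [0,5] S/N   <
    [0,3] NP/PP   >
      [0,2] (NP/PP)/PP   >
        [0,1] "which" : ((NP/PP)/PP)/N
        [1,2] "ate" : N
      [2,3] "with" : PP
    [3,5] (S/N)\(NP/PP)   <
      [3,4] "river" : N
      [4,5] "idea" : ((S/N)\(NP/PP))\N
  [5,6] "city" : N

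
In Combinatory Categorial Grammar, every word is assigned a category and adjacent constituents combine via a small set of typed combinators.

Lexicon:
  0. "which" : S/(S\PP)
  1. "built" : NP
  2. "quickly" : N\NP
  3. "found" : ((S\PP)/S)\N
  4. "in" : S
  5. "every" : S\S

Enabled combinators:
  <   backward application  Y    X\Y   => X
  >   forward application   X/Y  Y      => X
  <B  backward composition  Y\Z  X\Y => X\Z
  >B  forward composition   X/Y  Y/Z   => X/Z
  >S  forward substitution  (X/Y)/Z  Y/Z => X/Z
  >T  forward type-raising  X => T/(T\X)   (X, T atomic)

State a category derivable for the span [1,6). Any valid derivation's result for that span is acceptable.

S\PP

[0,6] S   >
  [0,1] "which" : S/(S\PP)
  [1,6] S\PP   <B
    [1,5] S\PP   >
      [1,4] (S\PP)/S   <
        [1,3] N   <
          [1,2] "built" : NP
          [2,3] "quickly" : N\NP
        [3,4] "found" : ((S\PP)/S)\N
      [4,5] "in" : S
    [5,6] "every" : S\S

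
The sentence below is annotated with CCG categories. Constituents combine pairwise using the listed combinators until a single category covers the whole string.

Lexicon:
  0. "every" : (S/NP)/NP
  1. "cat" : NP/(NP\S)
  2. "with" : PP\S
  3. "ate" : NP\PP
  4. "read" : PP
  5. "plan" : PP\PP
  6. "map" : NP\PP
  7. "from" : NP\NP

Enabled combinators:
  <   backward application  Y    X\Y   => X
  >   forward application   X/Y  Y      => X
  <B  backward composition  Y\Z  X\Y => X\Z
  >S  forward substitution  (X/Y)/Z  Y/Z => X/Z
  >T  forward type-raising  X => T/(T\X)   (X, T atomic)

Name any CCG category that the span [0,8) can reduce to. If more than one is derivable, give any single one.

[0,8] S   >
  [0,4] S/NP   >
    [0,1] "every" : (S/NP)/NP
    [1,4] NP   >
      [1,2] "cat" : NP/(NP\S)
      [2,4] NP\S   <B
        [2,3] "with" : PP\S
        [3,4] "ate" : NP\PP
  [4,8] NP   >
    [4,5] NP/(NP\PP)   >T
      [4,5] "read" : PP
    [5,8] NP\PP   <B
      [5,7] NP\PP   <B
        [5,6] "plan" : PP\PP
        [6,7] "map" : NP\PP
      [7,8] "from" : NP\NP

S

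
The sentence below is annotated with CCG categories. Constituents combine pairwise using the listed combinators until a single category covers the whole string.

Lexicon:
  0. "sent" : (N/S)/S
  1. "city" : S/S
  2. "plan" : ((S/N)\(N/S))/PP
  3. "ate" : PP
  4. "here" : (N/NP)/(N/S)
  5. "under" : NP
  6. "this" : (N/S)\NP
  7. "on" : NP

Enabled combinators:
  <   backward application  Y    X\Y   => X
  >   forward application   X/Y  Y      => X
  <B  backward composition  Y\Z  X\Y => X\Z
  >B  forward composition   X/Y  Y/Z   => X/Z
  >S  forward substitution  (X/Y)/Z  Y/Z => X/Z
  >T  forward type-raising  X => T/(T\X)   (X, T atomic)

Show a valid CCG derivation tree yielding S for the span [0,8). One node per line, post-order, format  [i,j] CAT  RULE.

[0,1] (N/S)/S  lex  "sent"
[1,2] S/S  lex  "city"
[0,2] N/S  >S  k=1
[2,3] ((S/N)\(N/S))/PP  lex  "plan"
[3,4] PP  lex  "ate"
[2,4] (S/N)\(N/S)  >  k=3
[0,4] S/N  <  k=2
[4,5] (N/NP)/(N/S)  lex  "here"
[5,6] NP  lex  "under"
[6,7] (N/S)\NP  lex  "this"
[5,7] N/S  <  k=6
[4,7] N/NP  >  k=5
[7,8] NP  lex  "on"
[4,8] N  >  k=7
[0,8] S  >  k=4

[0,8] S   >
  [0,4] S/N   <
    [0,2] N/S   >S
      [0,1] "sent" : (N/S)/S
      [1,2] "city" : S/S
    [2,4] (S/N)\(N/S)   >
      [2,3] "plan" : ((S/N)\(N/S))/PP
      [3,4] "ate" : PP
  [4,8] N   >
    [4,7] N/NP   >
      [4,5] "here" : (N/NP)/(N/S)
      [5,7] N/S   <
        [5,6] "under" : NP
        [6,7] "this" : (N/S)\NP
    [7,8] "on" : NP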